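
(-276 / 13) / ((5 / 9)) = -2484 / 65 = -38.22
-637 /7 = -91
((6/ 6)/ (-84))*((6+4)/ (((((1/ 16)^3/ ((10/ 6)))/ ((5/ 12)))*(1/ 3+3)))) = -6400/ 63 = -101.59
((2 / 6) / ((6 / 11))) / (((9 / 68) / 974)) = 4497.23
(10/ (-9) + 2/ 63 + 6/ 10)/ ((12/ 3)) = -151/ 1260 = -0.12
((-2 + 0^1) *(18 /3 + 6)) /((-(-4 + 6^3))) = 6 /53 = 0.11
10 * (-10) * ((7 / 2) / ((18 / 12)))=-700 / 3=-233.33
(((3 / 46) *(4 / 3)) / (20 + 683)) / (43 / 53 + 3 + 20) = 53 / 10202639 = 0.00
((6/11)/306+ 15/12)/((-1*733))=-0.00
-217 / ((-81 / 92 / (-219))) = -1457372 / 27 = -53976.74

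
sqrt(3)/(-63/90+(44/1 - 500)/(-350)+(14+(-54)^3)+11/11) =-0.00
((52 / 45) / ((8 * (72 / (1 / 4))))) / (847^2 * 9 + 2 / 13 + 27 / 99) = 1859 / 23932077108480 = 0.00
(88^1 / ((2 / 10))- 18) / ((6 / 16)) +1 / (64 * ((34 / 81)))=7346419 / 6528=1125.37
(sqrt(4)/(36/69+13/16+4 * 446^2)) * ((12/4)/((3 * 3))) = 736/878414529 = 0.00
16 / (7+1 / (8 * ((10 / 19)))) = 2.21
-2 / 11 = -0.18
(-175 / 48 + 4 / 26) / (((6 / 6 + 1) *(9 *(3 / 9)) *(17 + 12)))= -2179 / 108576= -0.02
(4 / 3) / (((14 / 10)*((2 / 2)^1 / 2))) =40 / 21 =1.90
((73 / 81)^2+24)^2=26501560849 / 43046721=615.65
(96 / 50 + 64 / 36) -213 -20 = -229.30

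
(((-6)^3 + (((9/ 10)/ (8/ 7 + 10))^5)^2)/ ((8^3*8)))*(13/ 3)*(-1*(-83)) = -8436145636245288283292936439/ 444784941381713920000000000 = -18.97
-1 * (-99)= 99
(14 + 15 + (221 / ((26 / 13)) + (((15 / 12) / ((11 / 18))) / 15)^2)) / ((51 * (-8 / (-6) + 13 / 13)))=67527 / 57596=1.17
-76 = -76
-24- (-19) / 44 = -1037 / 44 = -23.57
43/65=0.66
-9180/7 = -1311.43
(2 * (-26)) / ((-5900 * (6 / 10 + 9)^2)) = 13 / 135936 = 0.00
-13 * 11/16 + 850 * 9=122257/16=7641.06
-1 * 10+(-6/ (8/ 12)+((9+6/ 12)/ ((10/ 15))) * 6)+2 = 137/ 2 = 68.50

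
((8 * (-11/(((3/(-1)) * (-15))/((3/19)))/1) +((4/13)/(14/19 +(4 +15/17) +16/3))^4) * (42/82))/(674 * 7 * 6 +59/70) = -3124884269928744358165424/559350050316263647590747396721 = -0.00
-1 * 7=-7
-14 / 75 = -0.19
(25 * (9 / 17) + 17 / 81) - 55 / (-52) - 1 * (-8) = 1611295 / 71604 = 22.50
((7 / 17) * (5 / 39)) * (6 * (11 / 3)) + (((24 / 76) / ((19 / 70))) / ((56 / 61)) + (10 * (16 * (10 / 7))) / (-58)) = -146944045 / 97173258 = -1.51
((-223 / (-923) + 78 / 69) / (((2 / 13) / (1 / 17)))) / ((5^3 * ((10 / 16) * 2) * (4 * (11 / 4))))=58254 / 190856875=0.00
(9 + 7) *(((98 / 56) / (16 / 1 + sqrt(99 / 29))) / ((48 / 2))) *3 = 1624 / 7325- 21 *sqrt(319) / 14650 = 0.20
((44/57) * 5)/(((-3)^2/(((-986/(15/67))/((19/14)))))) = -40694192/29241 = -1391.68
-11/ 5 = -2.20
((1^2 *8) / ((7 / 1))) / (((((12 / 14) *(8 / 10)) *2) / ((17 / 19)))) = 85 / 114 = 0.75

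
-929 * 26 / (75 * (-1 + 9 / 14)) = 338156 / 375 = 901.75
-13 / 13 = -1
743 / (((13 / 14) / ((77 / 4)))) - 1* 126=397201 / 26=15276.96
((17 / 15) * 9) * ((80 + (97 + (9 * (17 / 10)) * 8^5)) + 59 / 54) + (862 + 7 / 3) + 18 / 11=25326460141 / 4950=5116456.59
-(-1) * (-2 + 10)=8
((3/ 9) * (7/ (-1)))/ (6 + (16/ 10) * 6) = -35/ 234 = -0.15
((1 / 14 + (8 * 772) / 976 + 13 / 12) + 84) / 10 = 468757 / 51240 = 9.15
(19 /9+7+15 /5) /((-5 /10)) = -218 /9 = -24.22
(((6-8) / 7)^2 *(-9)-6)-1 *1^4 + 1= -330 / 49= -6.73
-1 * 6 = -6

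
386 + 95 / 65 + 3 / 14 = 70557 / 182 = 387.68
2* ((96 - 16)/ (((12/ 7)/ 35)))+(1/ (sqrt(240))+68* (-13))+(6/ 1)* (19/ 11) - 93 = sqrt(15)/ 60+75901/ 33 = 2300.09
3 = 3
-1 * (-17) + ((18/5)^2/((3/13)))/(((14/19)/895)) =2388097/35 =68231.34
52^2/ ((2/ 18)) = 24336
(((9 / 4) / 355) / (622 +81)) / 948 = 3 / 315450160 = 0.00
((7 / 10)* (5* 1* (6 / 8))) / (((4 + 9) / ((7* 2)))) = 147 / 52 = 2.83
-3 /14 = -0.21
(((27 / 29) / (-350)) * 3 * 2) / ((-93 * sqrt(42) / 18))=81 * sqrt(42) / 1101275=0.00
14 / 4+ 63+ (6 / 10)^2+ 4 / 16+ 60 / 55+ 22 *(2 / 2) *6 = 220221 / 1100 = 200.20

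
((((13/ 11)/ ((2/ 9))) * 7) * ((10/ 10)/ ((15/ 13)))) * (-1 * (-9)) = 290.37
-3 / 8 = -0.38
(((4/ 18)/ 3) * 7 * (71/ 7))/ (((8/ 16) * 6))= 1.75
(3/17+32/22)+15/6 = 1545/374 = 4.13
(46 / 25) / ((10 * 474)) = 23 / 59250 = 0.00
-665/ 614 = -1.08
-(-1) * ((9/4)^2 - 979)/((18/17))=-264911/288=-919.83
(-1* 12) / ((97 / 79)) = -948 / 97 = -9.77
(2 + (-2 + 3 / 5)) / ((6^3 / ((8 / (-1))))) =-1 / 45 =-0.02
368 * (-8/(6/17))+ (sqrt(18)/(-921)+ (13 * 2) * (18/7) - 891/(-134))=-23265665/2814 - sqrt(2)/307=-8267.83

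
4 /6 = 2 /3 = 0.67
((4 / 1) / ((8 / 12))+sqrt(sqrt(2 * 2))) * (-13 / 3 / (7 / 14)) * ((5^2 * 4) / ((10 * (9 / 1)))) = -520 / 9 - 260 * sqrt(2) / 27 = -71.40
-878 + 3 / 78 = -22827 / 26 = -877.96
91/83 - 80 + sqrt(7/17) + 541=sqrt(119)/17 + 38354/83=462.74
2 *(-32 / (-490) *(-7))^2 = 512 / 1225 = 0.42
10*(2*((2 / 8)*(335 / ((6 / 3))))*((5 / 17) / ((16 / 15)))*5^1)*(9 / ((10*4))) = 259.79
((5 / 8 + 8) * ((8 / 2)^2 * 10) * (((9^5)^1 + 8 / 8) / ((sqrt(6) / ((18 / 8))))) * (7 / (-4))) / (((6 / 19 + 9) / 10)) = -6773773125 * sqrt(6) / 118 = -140612608.39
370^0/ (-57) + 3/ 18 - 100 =-11383/ 114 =-99.85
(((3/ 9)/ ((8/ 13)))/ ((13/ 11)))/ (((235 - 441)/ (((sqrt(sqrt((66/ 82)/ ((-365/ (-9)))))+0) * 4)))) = -11 * 11^(1/ 4) * 44895^(3/ 4)/ 18496740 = -0.00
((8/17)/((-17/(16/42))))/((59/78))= -1664/119357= -0.01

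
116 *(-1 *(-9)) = 1044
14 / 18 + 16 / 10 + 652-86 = 25577 / 45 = 568.38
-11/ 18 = -0.61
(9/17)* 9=81/17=4.76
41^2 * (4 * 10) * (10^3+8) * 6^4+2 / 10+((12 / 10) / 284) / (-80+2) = 1621529802550891 / 18460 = 87840184320.20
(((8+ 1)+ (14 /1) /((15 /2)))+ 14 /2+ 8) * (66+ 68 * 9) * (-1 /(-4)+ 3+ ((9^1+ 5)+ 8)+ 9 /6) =2345654 /5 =469130.80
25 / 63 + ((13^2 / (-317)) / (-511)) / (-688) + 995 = 998406410159 / 1003023504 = 995.40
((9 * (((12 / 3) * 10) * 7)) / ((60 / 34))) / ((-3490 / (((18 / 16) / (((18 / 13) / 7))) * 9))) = -292383 / 13960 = -20.94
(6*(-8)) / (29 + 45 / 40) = -384 / 241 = -1.59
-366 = -366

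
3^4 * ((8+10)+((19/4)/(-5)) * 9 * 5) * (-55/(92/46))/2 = 27565.31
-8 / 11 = -0.73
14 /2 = 7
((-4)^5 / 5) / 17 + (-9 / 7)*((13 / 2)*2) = -17113 / 595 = -28.76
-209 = -209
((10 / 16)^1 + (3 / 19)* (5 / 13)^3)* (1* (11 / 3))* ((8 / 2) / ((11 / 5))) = 1058575 / 250458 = 4.23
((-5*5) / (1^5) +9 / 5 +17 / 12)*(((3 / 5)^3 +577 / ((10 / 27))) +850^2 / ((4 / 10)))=-590701301903 / 15000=-39380086.79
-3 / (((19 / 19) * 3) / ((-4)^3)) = 64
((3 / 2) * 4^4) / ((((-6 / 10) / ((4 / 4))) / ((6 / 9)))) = -1280 / 3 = -426.67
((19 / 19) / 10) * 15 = 3 / 2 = 1.50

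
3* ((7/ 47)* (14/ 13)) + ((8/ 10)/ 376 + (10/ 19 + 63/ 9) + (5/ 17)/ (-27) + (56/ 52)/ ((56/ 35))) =71089207/ 8197740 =8.67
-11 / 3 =-3.67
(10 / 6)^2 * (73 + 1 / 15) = 5480 / 27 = 202.96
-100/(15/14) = -280/3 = -93.33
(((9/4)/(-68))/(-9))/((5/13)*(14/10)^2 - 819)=-65/14466592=-0.00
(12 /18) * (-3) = -2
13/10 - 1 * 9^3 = -7277/10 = -727.70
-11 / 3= -3.67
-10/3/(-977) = 10/2931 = 0.00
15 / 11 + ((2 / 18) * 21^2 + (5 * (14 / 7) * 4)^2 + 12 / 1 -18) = 18088 / 11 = 1644.36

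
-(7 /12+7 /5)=-119 /60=-1.98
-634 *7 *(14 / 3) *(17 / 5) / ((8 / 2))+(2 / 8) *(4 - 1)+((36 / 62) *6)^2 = -1014307399 / 57660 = -17591.18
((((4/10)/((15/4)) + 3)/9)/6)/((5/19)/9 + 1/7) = 30989/92700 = 0.33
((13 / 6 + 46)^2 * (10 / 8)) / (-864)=-417605 / 124416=-3.36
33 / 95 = 0.35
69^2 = 4761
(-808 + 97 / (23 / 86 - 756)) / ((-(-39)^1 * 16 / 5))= -43768905 / 6759272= -6.48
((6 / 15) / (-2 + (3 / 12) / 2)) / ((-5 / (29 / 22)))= 232 / 4125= 0.06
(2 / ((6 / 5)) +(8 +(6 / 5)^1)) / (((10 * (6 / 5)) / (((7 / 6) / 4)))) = 1141 / 4320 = 0.26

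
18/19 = 0.95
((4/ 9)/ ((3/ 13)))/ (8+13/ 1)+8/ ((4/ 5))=5722/ 567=10.09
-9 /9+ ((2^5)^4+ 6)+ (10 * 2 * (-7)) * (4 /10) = 1048525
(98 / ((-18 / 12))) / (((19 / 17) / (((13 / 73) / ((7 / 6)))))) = -12376 / 1387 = -8.92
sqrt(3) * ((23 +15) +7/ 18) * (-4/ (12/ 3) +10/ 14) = -691 * sqrt(3)/ 63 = -19.00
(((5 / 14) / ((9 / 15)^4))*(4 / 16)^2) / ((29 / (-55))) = -171875 / 526176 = -0.33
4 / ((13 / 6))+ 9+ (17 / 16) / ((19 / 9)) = 44853 / 3952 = 11.35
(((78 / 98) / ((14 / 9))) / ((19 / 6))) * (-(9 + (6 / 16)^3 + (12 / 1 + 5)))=-14045967 / 3336704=-4.21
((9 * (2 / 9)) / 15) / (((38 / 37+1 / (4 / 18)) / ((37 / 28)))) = 1369 / 42945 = 0.03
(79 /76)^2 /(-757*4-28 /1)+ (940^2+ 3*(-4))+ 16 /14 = 883589.14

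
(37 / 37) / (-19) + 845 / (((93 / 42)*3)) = 224677 / 1767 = 127.15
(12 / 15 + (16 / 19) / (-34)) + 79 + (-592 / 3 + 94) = -114139 / 4845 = -23.56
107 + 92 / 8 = 237 / 2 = 118.50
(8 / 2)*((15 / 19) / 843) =20 / 5339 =0.00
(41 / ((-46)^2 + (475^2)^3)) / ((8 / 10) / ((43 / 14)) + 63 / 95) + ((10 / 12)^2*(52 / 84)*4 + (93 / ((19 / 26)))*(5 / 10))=1452844387790962075467529 / 22231349590743597574809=65.35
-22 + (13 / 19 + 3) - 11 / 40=-18.59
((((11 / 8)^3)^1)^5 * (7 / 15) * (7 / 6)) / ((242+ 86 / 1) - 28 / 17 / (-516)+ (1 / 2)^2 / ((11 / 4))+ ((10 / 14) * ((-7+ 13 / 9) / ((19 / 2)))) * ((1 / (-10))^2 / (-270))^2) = 3989473618032449206455601575 / 20249764483969457694741364736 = 0.20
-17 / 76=-0.22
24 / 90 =4 / 15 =0.27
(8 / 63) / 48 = 1 / 378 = 0.00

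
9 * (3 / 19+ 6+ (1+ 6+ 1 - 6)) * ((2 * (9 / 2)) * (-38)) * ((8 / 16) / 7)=-1793.57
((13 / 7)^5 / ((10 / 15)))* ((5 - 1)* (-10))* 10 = -222775800 / 16807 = -13254.94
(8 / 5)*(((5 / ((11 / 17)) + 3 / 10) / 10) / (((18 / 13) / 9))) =11479 / 1375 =8.35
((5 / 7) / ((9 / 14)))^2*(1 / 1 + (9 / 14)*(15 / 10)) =2.43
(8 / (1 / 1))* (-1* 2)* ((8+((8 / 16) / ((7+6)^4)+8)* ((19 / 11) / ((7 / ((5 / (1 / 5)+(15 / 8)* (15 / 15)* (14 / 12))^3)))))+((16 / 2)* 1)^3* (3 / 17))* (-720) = 548090853451485885 / 1196363168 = 458130831.93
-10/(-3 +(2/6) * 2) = 30/7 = 4.29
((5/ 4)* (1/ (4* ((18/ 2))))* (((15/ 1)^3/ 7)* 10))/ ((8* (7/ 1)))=9375/ 3136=2.99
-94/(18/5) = -235/9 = -26.11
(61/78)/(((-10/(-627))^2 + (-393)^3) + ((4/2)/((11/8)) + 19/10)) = -39968115/3102101909800907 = -0.00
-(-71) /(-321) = -71 /321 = -0.22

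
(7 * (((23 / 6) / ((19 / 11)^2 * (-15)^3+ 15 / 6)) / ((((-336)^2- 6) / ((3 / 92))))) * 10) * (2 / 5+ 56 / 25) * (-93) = 866481 / 458360681750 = 0.00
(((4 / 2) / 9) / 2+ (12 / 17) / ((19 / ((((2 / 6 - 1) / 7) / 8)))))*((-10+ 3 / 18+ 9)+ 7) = 0.68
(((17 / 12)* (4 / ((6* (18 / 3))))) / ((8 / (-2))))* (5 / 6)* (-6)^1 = 85 / 432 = 0.20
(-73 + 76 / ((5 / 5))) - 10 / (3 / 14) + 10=-101 / 3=-33.67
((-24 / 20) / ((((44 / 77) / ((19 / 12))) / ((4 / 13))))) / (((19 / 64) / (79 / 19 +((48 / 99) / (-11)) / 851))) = -5466456352 / 381507555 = -14.33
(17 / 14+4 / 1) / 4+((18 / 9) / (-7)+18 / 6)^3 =58449 / 2744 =21.30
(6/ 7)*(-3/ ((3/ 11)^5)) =-322102/ 189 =-1704.24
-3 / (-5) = 3 / 5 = 0.60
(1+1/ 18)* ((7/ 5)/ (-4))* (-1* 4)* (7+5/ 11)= 5453/ 495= 11.02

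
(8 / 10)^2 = 16 / 25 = 0.64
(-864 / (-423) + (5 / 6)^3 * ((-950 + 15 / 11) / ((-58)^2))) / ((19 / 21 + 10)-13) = -4942065233 / 5509747584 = -0.90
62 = 62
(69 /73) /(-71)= -69 /5183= -0.01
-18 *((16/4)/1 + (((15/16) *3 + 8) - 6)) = -1269/8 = -158.62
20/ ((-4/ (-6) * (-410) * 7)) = -3/ 287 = -0.01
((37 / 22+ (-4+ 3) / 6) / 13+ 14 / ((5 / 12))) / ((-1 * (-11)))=72322 / 23595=3.07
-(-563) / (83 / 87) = 48981 / 83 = 590.13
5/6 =0.83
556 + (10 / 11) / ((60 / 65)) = 36761 / 66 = 556.98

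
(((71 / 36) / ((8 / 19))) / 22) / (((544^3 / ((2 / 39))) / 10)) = 6745 / 9945267830784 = 0.00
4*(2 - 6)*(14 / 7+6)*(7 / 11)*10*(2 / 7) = -2560 / 11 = -232.73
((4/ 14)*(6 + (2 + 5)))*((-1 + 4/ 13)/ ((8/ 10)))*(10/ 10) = -45/ 14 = -3.21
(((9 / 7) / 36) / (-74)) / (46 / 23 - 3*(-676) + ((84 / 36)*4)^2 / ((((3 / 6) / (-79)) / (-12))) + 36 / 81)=-9 / 3117817136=-0.00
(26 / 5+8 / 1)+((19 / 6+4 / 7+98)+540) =137537 / 210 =654.94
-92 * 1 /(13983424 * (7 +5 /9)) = -0.00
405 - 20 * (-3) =465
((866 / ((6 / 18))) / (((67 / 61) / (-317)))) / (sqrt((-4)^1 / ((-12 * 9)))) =-150712578 * sqrt(3) / 67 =-3896146.90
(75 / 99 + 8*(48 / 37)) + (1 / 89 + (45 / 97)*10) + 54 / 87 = 5015405326 / 305685897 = 16.41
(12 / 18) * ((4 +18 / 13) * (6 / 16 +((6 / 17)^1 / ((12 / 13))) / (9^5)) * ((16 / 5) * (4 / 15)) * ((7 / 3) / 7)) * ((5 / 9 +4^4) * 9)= 1557622362016 / 1761726915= 884.15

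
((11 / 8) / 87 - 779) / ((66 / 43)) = -23313439 / 45936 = -507.52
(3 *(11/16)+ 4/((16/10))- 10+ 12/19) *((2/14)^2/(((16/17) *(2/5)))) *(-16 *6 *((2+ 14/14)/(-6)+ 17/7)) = 10058985/208544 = 48.23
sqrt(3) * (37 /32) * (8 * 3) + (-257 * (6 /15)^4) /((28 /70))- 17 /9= -20629 /1125 + 111 * sqrt(3) /4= 29.73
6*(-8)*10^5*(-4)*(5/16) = 6000000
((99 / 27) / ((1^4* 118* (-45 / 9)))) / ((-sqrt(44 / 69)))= sqrt(759) / 3540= 0.01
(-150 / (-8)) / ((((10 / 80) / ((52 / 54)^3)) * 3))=878800 / 19683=44.65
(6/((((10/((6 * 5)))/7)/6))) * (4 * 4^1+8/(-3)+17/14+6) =15534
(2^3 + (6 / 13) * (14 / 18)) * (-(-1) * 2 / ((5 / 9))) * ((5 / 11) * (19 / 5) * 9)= 334476 / 715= 467.80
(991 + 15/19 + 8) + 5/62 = 1177847/1178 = 999.87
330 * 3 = 990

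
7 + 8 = 15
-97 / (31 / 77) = -7469 / 31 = -240.94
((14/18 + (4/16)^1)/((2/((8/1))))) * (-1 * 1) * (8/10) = -148/45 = -3.29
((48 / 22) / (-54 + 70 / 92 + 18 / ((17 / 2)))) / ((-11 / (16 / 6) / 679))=4854656 / 691031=7.03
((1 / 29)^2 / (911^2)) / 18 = 1 / 12563344098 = 0.00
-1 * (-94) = 94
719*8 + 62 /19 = 109350 /19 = 5755.26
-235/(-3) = 235/3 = 78.33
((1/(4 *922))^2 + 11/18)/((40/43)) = 3216718243/4896483840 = 0.66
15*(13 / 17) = 195 / 17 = 11.47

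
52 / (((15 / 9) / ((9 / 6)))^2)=1053 / 25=42.12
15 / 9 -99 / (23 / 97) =-415.86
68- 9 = 59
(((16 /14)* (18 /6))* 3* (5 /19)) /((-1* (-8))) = 45 /133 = 0.34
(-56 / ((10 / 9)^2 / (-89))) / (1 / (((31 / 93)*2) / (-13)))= -67284 / 325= -207.03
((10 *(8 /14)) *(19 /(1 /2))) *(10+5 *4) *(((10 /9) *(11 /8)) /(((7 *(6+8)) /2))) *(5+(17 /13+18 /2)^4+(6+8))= 67498764355000 /29389269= 2296714.64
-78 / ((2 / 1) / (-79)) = 3081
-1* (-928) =928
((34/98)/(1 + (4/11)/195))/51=715/105301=0.01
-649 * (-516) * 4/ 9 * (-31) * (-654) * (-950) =-2866651691200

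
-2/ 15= -0.13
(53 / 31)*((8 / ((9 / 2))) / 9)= 848 / 2511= 0.34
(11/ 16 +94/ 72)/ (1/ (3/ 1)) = 287/ 48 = 5.98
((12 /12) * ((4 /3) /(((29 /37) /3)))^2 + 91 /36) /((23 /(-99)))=-9515825 /77372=-122.99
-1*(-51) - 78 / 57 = 49.63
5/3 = 1.67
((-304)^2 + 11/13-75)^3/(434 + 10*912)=864959394888564192/10495069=82415789251.94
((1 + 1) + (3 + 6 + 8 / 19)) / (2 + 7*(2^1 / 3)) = 651 / 380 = 1.71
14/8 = 7/4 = 1.75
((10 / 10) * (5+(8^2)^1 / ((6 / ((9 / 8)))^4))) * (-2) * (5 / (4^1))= -26005 / 2048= -12.70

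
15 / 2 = 7.50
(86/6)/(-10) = -43/30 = -1.43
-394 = -394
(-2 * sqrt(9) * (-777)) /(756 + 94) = 2331 /425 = 5.48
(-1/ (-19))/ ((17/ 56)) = 56/ 323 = 0.17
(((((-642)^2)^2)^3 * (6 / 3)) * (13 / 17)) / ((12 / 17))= 10622150214298334481386171862448128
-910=-910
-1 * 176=-176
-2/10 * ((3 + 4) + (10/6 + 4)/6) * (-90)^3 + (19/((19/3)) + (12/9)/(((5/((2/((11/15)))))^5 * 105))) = 1158303.00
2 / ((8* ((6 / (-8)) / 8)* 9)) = -0.30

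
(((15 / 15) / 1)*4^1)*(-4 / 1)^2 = 64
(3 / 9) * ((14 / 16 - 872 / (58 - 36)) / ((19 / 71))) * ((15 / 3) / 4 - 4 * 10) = 12512685 / 6688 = 1870.92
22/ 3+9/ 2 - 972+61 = -5395/ 6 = -899.17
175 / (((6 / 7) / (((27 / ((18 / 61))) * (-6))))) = -224175 / 2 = -112087.50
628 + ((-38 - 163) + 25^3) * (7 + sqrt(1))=124020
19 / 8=2.38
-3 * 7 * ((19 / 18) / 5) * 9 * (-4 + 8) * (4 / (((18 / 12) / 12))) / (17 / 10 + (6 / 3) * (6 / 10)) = -51072 / 29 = -1761.10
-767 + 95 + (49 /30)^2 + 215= -408899 /900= -454.33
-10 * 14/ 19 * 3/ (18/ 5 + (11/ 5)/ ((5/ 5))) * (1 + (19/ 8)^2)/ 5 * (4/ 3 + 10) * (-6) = 344.20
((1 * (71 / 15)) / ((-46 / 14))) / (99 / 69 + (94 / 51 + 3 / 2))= -16898 / 56045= -0.30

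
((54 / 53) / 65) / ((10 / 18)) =486 / 17225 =0.03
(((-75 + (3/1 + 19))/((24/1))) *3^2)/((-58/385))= 61215/464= 131.93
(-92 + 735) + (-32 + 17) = 628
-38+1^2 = -37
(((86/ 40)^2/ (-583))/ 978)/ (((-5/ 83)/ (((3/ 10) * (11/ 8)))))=153467/ 2764480000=0.00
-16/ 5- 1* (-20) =16.80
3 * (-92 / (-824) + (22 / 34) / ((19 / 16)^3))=35890215 / 24020218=1.49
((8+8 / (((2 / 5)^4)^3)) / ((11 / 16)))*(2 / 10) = 138718.59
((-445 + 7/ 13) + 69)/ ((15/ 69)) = -112263/ 65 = -1727.12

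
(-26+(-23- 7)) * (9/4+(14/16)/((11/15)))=-2121/11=-192.82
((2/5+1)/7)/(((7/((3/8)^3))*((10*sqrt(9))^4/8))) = 1/67200000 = 0.00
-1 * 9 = -9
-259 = -259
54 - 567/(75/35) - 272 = -482.60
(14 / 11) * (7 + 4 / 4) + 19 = 321 / 11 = 29.18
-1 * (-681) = 681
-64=-64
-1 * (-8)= 8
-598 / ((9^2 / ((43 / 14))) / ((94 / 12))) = -177.62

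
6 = 6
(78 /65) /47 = 6 /235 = 0.03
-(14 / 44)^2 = -49 / 484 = -0.10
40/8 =5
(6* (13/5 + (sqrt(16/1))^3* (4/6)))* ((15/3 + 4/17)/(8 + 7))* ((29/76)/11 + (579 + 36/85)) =2488325045731/45300750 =54929.00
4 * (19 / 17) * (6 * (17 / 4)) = 114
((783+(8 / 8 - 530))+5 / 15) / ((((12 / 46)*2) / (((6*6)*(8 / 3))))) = 46797.33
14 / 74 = 7 / 37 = 0.19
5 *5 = 25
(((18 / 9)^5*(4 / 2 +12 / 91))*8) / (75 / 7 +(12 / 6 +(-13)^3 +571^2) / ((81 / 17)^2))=325845504 / 8523222929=0.04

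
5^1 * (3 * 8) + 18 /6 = 123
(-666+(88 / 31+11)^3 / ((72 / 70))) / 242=227678511 / 28837688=7.90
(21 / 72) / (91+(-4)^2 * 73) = 7 / 30216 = 0.00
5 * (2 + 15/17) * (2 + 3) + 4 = 1293/17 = 76.06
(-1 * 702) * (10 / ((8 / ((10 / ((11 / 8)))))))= -70200 / 11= -6381.82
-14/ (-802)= 7/ 401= 0.02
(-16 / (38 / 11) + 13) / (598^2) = 159 / 6794476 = 0.00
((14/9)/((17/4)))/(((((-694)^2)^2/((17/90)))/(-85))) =-119/4697458039044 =-0.00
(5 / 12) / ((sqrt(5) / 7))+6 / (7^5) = 6 / 16807+7*sqrt(5) / 12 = 1.30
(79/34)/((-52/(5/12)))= -395/21216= -0.02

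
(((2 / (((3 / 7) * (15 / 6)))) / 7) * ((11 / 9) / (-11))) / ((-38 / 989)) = 1978 / 2565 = 0.77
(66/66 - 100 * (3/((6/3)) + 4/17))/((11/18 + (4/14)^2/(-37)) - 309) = 95715522/171088595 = 0.56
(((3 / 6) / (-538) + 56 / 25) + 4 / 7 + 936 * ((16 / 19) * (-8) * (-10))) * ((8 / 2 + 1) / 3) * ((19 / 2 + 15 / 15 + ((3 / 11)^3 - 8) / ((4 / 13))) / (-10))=18538477624856033 / 114286048800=162211.20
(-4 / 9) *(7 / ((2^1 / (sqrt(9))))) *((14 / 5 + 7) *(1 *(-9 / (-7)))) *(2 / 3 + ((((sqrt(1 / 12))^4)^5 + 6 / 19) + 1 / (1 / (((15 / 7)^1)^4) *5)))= -14686406650671667 / 48037555077120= -305.73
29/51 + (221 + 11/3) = 3829/17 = 225.24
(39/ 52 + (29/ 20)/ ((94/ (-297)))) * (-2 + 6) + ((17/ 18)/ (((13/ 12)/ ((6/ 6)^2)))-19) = -613207/ 18330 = -33.45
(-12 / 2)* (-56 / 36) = 28 / 3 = 9.33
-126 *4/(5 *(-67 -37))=63/65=0.97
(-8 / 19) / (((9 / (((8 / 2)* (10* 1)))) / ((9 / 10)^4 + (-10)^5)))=3999973756 / 21375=187133.28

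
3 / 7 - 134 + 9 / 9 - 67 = -1397 / 7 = -199.57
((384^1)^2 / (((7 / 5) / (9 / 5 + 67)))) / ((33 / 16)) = 270532608 / 77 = 3513410.49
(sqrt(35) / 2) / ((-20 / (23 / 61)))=-23*sqrt(35) / 2440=-0.06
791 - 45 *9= 386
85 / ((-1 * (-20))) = 17 / 4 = 4.25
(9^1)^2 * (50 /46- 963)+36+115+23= -1788042 /23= -77740.96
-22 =-22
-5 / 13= -0.38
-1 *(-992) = 992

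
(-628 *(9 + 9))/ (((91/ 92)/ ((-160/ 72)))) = 25396.04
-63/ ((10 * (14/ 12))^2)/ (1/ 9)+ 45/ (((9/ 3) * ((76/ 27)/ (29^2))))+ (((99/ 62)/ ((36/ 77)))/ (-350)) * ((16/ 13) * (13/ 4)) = 461512127/ 103075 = 4477.44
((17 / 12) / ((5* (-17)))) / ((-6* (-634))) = -1 / 228240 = -0.00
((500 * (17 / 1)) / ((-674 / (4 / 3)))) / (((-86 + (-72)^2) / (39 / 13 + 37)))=-340000 / 2577039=-0.13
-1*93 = -93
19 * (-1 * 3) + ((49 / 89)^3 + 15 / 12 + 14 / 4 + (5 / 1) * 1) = -132768545 / 2819876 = -47.08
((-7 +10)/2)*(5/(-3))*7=-35/2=-17.50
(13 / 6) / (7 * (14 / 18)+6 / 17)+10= 10.37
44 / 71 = 0.62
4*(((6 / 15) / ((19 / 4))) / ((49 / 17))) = 544 / 4655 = 0.12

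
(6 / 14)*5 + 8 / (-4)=1 / 7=0.14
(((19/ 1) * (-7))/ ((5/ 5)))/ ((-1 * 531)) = 133/ 531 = 0.25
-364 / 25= -14.56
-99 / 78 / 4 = -33 / 104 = -0.32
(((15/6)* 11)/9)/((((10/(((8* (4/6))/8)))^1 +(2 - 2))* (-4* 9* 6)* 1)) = -11/11664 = -0.00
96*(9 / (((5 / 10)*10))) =172.80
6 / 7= 0.86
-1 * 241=-241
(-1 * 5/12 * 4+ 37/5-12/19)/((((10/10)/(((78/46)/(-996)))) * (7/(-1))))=9451/7616910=0.00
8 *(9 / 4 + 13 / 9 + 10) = 986 / 9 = 109.56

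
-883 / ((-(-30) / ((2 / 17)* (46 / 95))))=-40618 / 24225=-1.68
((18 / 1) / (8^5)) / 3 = 3 / 16384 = 0.00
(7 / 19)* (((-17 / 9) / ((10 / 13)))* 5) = -1547 / 342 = -4.52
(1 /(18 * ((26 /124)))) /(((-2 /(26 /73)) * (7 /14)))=-62 /657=-0.09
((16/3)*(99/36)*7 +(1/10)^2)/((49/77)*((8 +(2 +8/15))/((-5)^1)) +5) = 338833/12076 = 28.06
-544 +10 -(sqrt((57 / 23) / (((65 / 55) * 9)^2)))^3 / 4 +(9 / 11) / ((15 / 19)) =-532.96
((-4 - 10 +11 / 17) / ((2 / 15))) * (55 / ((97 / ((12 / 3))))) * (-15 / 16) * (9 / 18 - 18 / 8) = -19663875 / 52768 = -372.65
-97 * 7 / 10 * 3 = -2037 / 10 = -203.70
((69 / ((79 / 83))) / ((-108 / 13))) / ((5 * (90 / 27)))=-24817 / 47400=-0.52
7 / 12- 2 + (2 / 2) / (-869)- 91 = -963733 / 10428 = -92.42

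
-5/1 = -5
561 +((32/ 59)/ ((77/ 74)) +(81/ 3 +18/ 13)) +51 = 37851259/ 59059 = 640.91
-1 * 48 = -48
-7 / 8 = -0.88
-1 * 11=-11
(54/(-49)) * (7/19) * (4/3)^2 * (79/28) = -1896/931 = -2.04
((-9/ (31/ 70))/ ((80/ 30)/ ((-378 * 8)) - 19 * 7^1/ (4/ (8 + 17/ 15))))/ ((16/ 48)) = 21432600/ 106757149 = 0.20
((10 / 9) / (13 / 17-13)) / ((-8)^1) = 85 / 7488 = 0.01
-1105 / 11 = -100.45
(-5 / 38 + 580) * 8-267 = 83067 / 19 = 4371.95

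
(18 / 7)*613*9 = 99306 / 7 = 14186.57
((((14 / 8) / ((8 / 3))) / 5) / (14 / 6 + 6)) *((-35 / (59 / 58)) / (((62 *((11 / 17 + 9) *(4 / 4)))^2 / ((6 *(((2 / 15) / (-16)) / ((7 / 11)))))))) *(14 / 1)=40656231 / 24399620864000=0.00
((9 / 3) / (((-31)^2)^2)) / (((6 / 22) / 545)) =5995 / 923521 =0.01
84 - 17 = 67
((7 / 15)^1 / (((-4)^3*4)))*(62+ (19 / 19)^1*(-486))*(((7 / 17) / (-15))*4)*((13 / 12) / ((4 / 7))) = -236327 / 1468800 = -0.16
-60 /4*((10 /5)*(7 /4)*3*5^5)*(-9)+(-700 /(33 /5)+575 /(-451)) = 11986443925 /2706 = 4429580.16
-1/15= -0.07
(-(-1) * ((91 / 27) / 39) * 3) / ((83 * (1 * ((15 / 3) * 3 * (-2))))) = -7 / 67230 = -0.00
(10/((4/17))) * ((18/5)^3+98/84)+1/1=610039/300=2033.46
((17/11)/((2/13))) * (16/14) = 884/77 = 11.48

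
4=4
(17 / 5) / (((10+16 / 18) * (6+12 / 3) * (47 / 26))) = 0.02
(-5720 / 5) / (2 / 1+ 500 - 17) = -1144 / 485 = -2.36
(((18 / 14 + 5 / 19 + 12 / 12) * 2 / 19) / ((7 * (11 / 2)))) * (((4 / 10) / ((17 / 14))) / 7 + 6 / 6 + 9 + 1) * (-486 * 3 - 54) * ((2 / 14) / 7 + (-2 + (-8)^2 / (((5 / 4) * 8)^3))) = 3226919293152 / 14471813125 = 222.98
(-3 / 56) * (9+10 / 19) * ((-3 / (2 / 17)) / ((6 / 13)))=120003 / 4256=28.20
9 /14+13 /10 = 68 /35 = 1.94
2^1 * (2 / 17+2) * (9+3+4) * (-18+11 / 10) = -97344 / 85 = -1145.22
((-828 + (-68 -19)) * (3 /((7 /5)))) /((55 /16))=-43920 /77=-570.39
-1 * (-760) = 760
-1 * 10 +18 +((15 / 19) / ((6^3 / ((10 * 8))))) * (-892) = -43232 / 171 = -252.82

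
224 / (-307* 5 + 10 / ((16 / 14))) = -896 / 6105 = -0.15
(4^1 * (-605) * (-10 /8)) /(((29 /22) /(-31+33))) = 133100 /29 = 4589.66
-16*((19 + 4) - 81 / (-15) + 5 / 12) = -6916 / 15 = -461.07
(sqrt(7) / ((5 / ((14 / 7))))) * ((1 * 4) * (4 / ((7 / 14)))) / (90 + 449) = 64 * sqrt(7) / 2695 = 0.06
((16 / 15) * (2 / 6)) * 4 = 64 / 45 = 1.42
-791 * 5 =-3955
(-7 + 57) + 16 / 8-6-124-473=-551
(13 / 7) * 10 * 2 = 260 / 7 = 37.14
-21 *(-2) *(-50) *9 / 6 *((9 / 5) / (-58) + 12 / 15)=-70245 / 29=-2422.24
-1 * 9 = -9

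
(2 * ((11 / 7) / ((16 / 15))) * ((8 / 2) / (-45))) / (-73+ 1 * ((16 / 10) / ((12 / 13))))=55 / 14966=0.00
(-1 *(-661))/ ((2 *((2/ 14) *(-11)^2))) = 19.12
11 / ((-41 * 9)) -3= -1118 / 369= -3.03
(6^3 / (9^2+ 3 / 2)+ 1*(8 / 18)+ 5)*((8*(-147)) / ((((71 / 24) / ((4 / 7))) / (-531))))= 3797644032 / 3905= 972508.07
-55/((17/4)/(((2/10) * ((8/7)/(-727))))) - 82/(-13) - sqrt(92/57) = 7098642/1124669 - 2 * sqrt(1311)/57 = 5.04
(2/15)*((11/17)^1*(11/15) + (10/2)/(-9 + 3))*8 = -488/1275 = -0.38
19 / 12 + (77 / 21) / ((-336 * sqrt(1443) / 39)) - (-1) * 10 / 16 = 53 / 24 - 11 * sqrt(1443) / 37296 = 2.20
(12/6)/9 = 2/9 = 0.22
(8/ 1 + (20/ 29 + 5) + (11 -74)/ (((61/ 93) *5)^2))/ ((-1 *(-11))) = 21129202/ 29674975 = 0.71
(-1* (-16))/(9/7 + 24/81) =3024/299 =10.11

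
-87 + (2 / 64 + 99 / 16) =-2585 / 32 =-80.78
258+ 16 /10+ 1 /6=7793 /30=259.77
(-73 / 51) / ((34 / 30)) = -365 / 289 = -1.26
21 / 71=0.30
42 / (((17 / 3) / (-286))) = -2119.76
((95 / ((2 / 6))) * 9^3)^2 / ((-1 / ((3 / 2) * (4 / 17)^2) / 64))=-66303429465600 / 289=-229423631368.86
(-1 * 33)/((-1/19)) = 627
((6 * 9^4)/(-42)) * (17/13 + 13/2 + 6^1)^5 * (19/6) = -247784780140145847/166339264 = -1489634943.56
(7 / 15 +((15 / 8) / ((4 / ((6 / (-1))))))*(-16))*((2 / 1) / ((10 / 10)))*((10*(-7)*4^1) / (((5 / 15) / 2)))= -152768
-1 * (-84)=84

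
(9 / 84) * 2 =3 / 14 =0.21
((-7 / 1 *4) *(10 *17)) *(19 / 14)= -6460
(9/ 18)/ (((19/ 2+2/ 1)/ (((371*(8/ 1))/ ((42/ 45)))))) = 3180/ 23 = 138.26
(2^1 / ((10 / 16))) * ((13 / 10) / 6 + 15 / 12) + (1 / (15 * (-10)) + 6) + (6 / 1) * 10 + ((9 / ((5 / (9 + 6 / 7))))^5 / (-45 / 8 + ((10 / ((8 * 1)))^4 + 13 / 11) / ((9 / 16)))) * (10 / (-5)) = -4308214.34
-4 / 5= -0.80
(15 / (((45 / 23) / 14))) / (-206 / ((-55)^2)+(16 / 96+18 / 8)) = 556600 / 12179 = 45.70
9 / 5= 1.80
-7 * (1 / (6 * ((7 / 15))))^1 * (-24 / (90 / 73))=146 / 3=48.67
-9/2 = -4.50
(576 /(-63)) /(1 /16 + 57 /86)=-44032 /3493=-12.61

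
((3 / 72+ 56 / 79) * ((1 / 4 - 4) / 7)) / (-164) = 0.00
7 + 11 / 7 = 60 / 7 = 8.57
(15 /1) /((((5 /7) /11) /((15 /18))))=385 /2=192.50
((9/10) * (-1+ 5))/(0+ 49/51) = 918/245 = 3.75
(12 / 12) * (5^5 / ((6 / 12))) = 6250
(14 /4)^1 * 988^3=3375505952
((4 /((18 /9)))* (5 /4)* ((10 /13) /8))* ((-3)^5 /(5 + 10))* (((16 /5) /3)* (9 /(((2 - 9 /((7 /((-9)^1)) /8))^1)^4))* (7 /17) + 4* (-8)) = 2644635950606619 /21222387290728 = 124.62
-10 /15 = -2 /3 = -0.67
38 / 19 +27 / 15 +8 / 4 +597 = 3014 / 5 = 602.80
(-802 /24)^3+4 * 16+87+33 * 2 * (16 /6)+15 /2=-63903185 /1728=-36981.01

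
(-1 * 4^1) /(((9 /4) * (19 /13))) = -208 /171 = -1.22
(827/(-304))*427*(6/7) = -151341/152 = -995.66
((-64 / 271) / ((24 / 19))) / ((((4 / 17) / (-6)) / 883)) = 1140836 / 271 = 4209.73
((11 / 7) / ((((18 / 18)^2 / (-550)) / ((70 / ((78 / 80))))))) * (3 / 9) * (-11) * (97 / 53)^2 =762103.43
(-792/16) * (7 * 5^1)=-3465/2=-1732.50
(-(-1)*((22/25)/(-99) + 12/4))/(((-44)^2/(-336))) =-4711/9075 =-0.52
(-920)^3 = -778688000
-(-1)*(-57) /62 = -57 /62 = -0.92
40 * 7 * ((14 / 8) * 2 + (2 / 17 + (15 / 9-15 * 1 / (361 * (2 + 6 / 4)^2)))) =190565020 / 128877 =1478.66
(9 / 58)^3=0.00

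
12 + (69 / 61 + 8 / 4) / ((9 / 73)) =20531 / 549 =37.40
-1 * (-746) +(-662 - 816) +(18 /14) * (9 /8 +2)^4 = -17472279 /28672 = -609.38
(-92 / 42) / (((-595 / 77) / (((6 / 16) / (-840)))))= -253 / 1999200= -0.00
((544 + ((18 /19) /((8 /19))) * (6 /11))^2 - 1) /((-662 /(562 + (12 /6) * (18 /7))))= -285600888885 /1121428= -254676.08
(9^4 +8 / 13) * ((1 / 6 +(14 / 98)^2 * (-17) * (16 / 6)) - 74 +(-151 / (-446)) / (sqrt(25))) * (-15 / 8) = 522135695197 / 568204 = 918922.95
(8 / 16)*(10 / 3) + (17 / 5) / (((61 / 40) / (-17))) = -6631 / 183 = -36.23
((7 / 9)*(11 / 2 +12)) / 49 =0.28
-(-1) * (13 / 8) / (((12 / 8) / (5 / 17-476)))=-105131 / 204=-515.35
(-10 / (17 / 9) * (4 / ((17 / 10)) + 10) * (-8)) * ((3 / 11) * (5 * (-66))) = -13608000 / 289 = -47086.51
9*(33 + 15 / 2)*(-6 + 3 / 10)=-41553 / 20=-2077.65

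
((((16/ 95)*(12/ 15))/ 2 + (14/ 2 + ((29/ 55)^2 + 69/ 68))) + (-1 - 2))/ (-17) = -20948843/ 66441100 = -0.32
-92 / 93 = -0.99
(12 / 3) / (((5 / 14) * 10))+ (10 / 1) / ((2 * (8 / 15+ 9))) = 5879 / 3575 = 1.64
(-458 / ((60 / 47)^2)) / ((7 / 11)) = -5564471 / 12600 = -441.62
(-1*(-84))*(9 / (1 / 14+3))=10584 / 43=246.14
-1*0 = 0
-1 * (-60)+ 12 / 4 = 63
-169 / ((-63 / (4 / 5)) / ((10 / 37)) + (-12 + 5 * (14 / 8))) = 0.57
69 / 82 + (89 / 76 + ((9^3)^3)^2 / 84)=19487286816060407825 / 10906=1786840896392848.69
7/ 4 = 1.75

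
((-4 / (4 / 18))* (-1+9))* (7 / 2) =-504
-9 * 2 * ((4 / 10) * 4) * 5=-144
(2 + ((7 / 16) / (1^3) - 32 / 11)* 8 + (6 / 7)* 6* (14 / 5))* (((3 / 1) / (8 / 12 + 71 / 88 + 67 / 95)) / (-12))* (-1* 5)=-1995 / 1031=-1.94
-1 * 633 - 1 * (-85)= -548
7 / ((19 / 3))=21 / 19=1.11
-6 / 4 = -3 / 2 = -1.50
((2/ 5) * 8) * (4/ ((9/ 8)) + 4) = 1088/ 45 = 24.18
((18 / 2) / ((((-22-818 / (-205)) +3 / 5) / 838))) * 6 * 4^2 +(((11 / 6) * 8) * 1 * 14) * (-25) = -500242280 / 10707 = -46721.05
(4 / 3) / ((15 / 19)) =1.69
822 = 822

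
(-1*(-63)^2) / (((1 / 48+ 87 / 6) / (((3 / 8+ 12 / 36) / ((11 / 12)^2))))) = -230.41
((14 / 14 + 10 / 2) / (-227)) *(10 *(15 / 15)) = -60 / 227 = -0.26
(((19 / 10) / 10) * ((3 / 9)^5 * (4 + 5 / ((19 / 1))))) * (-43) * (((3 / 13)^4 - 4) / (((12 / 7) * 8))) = 34363063 / 822556800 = 0.04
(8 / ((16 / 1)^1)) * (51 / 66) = 17 / 44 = 0.39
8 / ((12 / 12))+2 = 10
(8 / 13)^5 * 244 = 7995392 / 371293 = 21.53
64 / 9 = 7.11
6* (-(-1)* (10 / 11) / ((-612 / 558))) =-930 / 187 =-4.97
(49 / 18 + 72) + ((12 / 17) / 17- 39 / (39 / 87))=-63653 / 5202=-12.24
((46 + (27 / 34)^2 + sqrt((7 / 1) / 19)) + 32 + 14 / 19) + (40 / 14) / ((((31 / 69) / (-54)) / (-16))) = sqrt(133) / 19 + 26566396739 / 4766188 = 5574.54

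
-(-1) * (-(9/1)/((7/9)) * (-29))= 2349/7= 335.57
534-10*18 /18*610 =-5566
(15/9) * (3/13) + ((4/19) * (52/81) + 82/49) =2150125/980343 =2.19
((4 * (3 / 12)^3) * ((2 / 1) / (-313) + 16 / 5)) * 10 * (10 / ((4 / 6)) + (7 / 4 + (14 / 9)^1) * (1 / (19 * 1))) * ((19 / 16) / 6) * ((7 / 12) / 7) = 8645707 / 17307648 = 0.50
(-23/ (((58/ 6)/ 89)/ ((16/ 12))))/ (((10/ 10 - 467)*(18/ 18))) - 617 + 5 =-4131190/ 6757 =-611.39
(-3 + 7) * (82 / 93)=328 / 93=3.53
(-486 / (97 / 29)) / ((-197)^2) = -14094 / 3764473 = -0.00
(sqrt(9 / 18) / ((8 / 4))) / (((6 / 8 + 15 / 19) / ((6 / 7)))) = 0.20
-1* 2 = -2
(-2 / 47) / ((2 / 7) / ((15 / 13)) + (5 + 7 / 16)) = -3360 / 448897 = -0.01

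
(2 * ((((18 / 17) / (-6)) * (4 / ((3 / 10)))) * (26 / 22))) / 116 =-0.05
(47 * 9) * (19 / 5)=8037 / 5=1607.40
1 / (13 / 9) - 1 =-4 / 13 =-0.31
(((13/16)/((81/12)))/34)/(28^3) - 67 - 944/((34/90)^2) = -9155915951395/1370331648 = -6681.53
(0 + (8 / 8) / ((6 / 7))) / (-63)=-1 / 54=-0.02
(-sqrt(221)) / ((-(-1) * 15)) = -sqrt(221) / 15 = -0.99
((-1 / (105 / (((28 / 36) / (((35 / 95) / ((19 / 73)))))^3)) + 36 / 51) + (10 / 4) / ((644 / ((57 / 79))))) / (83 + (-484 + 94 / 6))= -5203099634507083 / 2835409713284907360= -0.00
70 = 70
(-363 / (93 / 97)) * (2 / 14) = -11737 / 217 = -54.09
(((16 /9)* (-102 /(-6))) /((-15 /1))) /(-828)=68 /27945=0.00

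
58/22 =29/11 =2.64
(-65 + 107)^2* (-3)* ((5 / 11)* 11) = -26460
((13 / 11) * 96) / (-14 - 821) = -1248 / 9185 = -0.14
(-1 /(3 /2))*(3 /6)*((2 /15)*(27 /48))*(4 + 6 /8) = -19 /160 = -0.12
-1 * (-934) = 934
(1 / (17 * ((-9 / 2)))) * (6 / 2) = -2 / 51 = -0.04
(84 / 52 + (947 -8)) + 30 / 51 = 208006 / 221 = 941.20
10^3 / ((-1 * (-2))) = 500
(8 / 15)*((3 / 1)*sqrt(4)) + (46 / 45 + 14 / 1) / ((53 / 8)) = 2608 / 477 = 5.47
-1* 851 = -851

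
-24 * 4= -96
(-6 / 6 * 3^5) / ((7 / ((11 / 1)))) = -2673 / 7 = -381.86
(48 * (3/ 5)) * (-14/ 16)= -126/ 5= -25.20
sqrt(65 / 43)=sqrt(2795) / 43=1.23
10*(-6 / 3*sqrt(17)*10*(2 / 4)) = -100*sqrt(17) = -412.31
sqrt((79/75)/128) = sqrt(474)/240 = 0.09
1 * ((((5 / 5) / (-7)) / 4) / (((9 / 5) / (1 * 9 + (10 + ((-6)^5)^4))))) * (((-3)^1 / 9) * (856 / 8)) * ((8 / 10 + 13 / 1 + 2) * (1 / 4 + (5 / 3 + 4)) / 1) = 241875112198360589.53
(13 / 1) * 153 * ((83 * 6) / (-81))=-36686 / 3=-12228.67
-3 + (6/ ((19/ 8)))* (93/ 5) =4179/ 95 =43.99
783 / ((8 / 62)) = 24273 / 4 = 6068.25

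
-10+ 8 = -2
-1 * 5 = -5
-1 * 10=-10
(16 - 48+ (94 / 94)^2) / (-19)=31 / 19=1.63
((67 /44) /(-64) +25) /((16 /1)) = 70333 /45056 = 1.56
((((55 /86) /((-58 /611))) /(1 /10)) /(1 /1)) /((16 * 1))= -168025 /39904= -4.21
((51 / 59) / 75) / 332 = 17 / 489700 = 0.00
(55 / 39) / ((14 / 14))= 55 / 39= 1.41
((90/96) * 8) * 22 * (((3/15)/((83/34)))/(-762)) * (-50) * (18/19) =168300/200279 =0.84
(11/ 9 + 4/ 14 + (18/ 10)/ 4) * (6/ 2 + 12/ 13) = 41939/ 5460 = 7.68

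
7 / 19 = 0.37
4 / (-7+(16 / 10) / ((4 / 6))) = -20 / 23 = -0.87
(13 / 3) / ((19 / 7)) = 91 / 57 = 1.60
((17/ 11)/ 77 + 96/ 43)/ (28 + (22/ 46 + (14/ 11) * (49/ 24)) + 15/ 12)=5660967/ 81238696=0.07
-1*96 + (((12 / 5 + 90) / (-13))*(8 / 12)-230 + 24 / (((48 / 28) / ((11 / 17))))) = -355456 / 1105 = -321.68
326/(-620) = -0.53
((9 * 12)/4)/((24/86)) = 387/4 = 96.75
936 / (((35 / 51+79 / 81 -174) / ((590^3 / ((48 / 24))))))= -13235362124400 / 23731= -557724584.91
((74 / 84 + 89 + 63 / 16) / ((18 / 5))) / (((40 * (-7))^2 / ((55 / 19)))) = 346753 / 360364032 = 0.00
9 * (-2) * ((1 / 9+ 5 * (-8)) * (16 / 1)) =11488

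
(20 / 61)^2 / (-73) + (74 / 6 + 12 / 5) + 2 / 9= 182791009 / 12223485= 14.95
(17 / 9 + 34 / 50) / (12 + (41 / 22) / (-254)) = 3229864 / 15078375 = 0.21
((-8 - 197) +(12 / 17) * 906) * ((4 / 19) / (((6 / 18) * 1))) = 88644 / 323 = 274.44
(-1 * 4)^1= -4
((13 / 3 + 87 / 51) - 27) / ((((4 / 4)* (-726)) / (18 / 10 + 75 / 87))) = 206317 / 2684385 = 0.08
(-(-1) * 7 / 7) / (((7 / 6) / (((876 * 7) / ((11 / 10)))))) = 52560 / 11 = 4778.18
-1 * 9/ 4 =-9/ 4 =-2.25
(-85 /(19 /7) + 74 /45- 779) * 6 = -1382828 /285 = -4852.03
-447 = -447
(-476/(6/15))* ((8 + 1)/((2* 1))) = -5355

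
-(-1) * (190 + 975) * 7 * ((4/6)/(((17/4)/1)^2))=260960/867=300.99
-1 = -1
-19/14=-1.36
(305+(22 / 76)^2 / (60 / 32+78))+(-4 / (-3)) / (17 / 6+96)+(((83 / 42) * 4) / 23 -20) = 6284620019747 / 22023616167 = 285.36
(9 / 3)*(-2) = -6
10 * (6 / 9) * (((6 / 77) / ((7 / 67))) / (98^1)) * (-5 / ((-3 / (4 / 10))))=2680 / 79233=0.03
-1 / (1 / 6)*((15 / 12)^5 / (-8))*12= 28125 / 1024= 27.47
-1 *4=-4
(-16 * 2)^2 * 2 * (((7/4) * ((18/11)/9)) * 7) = 50176/11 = 4561.45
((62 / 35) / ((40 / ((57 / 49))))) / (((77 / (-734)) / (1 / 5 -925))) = 1499306568 / 3301375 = 454.15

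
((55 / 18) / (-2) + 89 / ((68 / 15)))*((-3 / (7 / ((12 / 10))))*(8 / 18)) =-4432 / 1071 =-4.14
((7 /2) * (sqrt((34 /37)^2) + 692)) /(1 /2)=4850.43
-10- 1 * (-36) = 26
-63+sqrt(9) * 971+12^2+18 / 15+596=17956 / 5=3591.20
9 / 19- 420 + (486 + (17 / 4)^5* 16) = 27058115 / 1216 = 22251.74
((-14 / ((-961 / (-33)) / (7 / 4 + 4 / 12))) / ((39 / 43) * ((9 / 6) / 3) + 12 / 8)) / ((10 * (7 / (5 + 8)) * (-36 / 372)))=30745 / 31248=0.98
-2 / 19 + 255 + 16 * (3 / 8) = 4957 / 19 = 260.89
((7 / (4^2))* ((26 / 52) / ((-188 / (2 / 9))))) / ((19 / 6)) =-7 / 85728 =-0.00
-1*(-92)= 92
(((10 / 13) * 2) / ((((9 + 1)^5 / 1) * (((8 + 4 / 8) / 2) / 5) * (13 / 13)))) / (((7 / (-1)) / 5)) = -1 / 77350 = -0.00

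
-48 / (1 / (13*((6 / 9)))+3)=-416 / 27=-15.41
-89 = -89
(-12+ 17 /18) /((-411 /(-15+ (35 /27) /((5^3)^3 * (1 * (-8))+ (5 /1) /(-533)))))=-67120523849032 /166350965724873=-0.40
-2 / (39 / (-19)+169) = -19 / 1586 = -0.01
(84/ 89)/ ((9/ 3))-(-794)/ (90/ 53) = 1873909/ 4005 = 467.89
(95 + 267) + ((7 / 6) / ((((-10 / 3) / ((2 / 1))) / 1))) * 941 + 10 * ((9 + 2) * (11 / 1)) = 9133 / 10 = 913.30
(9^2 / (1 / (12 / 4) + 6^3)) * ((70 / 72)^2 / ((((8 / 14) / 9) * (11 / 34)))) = 3935925 / 228448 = 17.23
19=19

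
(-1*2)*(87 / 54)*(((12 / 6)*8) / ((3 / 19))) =-8816 / 27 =-326.52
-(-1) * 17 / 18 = 17 / 18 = 0.94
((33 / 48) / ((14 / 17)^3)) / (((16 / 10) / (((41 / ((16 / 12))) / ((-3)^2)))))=11078815 / 4214784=2.63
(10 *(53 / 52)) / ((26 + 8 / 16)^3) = 20 / 36517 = 0.00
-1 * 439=-439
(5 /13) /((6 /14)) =35 /39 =0.90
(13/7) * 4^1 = 52/7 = 7.43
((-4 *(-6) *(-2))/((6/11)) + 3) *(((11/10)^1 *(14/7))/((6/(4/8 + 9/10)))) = -1309/30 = -43.63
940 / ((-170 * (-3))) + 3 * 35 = 5449 / 51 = 106.84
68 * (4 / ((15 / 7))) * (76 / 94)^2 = 2749376 / 33135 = 82.97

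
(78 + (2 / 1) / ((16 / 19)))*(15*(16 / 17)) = 19290 / 17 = 1134.71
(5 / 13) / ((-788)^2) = 5 / 8072272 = 0.00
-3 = -3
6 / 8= 3 / 4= 0.75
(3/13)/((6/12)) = 6/13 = 0.46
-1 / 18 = -0.06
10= 10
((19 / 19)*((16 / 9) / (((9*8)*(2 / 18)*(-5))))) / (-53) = 2 / 2385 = 0.00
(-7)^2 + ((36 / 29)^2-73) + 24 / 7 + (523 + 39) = 3196462 / 5887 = 542.97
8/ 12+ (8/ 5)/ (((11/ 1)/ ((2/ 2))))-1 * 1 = -31/ 165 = -0.19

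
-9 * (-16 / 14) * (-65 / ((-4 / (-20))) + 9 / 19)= -443952 / 133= -3337.98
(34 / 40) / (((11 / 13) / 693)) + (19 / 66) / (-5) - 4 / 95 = 8728471 / 12540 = 696.05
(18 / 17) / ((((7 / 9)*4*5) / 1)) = 0.07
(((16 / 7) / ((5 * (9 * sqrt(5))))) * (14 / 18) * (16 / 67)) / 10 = 128 * sqrt(5) / 678375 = 0.00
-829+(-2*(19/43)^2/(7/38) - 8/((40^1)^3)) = -86057476943/103544000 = -831.12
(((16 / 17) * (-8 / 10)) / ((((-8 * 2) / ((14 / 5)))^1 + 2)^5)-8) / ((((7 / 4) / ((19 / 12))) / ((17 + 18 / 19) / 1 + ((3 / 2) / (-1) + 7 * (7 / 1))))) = -104638711977 / 220919335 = -473.65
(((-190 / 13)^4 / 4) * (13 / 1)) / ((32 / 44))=895956875 / 4394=203904.61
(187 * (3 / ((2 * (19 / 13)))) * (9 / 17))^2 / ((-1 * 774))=-1656369 / 124184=-13.34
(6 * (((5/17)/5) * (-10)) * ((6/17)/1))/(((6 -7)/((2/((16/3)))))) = 135/289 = 0.47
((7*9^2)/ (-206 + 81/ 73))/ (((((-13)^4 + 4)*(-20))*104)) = 41391/ 888673146400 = 0.00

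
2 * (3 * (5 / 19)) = 30 / 19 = 1.58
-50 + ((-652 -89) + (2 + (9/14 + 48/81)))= -297775/378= -787.76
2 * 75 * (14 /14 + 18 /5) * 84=57960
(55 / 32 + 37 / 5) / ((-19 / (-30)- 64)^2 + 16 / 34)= 1116135 / 491534536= 0.00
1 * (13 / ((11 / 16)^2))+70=11798 / 121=97.50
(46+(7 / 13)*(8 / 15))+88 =26186 / 195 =134.29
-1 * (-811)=811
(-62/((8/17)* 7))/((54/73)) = -38471/1512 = -25.44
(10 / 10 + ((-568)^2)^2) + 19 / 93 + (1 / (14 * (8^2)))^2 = 7771275594693345373 / 74661888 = 104086245377.20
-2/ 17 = -0.12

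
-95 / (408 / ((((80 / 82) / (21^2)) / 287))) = -475 / 264651597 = -0.00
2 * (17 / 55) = 34 / 55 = 0.62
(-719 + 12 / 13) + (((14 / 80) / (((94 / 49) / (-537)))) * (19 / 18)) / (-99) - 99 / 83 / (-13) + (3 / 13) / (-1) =-1729556795303 / 2409881760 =-717.69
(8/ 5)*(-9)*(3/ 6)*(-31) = 1116/ 5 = 223.20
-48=-48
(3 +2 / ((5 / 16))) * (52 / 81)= 2444 / 405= 6.03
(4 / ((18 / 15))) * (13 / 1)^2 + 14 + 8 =1756 / 3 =585.33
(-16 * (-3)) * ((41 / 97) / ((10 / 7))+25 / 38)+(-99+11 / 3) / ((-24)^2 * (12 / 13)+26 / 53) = 45.60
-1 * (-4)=4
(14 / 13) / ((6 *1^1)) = 0.18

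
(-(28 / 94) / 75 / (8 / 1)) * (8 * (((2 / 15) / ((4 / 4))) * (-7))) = 196 / 52875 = 0.00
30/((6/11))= 55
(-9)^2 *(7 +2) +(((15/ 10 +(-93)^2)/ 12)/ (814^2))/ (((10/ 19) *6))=231855701893/ 318046080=729.00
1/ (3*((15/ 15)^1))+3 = 10/ 3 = 3.33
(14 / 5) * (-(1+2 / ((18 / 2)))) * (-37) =126.62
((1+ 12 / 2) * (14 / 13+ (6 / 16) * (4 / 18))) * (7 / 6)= 8869 / 936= 9.48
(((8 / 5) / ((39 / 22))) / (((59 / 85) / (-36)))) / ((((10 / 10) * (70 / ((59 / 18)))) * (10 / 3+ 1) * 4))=-748 / 5915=-0.13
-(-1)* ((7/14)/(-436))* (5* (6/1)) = -15/436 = -0.03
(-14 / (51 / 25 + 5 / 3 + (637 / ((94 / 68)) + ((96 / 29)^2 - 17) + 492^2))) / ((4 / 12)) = -124510050 / 718963935931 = -0.00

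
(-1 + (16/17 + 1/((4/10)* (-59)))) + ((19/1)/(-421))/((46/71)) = -1659348/9712049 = -0.17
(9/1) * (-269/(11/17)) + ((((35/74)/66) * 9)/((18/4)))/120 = -219284489/58608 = -3741.55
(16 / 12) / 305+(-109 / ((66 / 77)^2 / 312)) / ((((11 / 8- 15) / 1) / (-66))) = -205164956 / 915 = -224224.00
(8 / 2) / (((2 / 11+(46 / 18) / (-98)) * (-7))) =-5544 / 1511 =-3.67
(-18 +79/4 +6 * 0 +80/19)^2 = 205209/5776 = 35.53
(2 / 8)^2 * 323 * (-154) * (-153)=3805263 / 8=475657.88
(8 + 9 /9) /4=9 /4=2.25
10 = 10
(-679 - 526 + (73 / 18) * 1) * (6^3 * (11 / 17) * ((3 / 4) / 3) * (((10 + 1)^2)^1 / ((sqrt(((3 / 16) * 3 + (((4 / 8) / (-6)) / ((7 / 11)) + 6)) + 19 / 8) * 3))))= -570324.09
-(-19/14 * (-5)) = -95/14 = -6.79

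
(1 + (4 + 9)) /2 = 7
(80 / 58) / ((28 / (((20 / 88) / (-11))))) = -25 / 24563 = -0.00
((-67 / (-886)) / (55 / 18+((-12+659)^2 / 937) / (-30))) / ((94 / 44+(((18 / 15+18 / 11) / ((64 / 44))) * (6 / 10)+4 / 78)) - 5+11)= -30298714875 / 44377650516962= -0.00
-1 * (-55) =55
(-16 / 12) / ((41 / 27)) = -36 / 41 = -0.88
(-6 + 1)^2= 25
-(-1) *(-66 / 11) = -6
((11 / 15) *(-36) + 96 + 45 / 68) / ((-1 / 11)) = -262779 / 340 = -772.88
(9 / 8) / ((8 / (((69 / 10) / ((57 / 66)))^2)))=5184729 / 577600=8.98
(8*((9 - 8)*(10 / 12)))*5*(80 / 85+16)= 9600 / 17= 564.71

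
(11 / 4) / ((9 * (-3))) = -0.10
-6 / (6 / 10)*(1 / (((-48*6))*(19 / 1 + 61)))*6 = 1 / 384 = 0.00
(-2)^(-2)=1 / 4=0.25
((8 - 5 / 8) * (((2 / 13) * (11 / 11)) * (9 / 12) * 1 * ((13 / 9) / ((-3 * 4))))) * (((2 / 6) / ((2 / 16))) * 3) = -59 / 72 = -0.82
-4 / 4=-1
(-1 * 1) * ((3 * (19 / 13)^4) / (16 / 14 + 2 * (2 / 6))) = -7.56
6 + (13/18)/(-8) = 851/144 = 5.91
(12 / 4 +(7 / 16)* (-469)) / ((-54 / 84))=22645 / 72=314.51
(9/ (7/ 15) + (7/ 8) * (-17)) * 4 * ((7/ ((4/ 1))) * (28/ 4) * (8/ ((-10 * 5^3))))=-1729/ 1250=-1.38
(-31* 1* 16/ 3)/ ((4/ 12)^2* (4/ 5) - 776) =1860/ 8729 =0.21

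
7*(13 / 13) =7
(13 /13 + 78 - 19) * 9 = 540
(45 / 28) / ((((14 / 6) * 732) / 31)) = 1395 / 47824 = 0.03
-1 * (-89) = 89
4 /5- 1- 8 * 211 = -8441 /5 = -1688.20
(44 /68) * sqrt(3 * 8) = 22 * sqrt(6) /17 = 3.17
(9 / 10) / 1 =9 / 10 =0.90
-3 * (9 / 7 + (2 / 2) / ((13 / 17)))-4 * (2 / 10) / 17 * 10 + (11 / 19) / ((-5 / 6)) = -1314682 / 146965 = -8.95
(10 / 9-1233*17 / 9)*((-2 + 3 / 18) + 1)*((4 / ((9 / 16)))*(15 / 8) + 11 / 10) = 9071783 / 324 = 27999.33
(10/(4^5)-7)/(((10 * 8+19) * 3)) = -1193/50688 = -0.02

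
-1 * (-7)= 7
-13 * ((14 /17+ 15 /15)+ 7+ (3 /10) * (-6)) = -7761 /85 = -91.31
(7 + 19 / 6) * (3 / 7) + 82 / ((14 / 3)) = 307 / 14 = 21.93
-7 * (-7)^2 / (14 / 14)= -343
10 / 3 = 3.33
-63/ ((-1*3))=21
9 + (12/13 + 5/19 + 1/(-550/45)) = 274537/27170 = 10.10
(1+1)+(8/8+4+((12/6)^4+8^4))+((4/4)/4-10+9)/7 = 115329/28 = 4118.89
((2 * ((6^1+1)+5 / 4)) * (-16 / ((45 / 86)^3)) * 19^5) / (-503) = 138594511047872 / 15278625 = 9071137.69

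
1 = 1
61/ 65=0.94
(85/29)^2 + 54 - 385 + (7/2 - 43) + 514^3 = 228409514677/1682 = 135796382.09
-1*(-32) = 32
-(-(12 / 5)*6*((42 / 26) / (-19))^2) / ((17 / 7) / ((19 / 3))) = 74088 / 272935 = 0.27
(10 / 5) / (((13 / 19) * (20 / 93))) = 1767 / 130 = 13.59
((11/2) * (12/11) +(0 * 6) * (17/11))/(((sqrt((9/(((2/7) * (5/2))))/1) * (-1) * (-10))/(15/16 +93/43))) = 2133 * sqrt(35)/24080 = 0.52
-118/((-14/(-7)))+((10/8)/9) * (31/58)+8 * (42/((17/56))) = 1047.90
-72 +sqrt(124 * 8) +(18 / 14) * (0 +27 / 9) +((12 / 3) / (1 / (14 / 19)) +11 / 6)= -50563 / 798 +4 * sqrt(62)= -31.87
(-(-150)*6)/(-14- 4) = -50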